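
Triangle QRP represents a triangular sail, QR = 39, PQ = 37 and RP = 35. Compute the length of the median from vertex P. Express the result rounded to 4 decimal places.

Median from P: ½√(2·RP² + 2·PQ² − QR²) ≈ 30.278.

30.2779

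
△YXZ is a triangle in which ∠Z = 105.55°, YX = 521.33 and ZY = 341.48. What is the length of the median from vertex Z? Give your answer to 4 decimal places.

Law of sines: sin X = ZY·sin Z/YX ≈ 0.63104.
Since YX ≥ ZY, only the acute value applies: ∠X ≈ 39.13°.
Then ∠Y = 180° − ∠Z − ∠X ≈ 35.32°.
Law of sines gives XZ = YX·sin Y/sin Z ≈ 312.88.
Median from Z: ½√(2·XZ² + 2·ZY² − YX²) ≈ 198.25.

m_Z ≈ 198.2530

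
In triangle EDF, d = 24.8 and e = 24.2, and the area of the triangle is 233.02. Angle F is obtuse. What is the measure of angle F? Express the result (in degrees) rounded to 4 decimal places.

∠F ≈ 129.0564°

From area = ½·e·d·sin F, we get sin F = 2·area/(e·d) ≈ 0.77653.
Taking the obtuse solution, ∠F ≈ 129.06°.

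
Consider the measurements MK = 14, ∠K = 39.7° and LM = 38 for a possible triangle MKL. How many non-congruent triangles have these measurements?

MK·sin K = 14·sin(39.7°) ≈ 8.943.
Since LM ≥ MK, exactly one triangle exists.

1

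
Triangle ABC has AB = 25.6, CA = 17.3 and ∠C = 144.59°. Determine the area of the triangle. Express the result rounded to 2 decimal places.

47.39

Law of sines: sin B = CA·sin C/AB ≈ 0.39156.
Since AB ≥ CA, only the acute value applies: ∠B ≈ 23.05°.
Then ∠A = 180° − ∠C − ∠B ≈ 12.36°.
Law of sines gives BC = AB·sin A/sin C ≈ 9.4559.
Area = ½·AB·CA·sin A ≈ 47.393.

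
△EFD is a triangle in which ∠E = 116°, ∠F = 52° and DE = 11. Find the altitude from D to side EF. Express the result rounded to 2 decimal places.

The third angle is ∠D = 180° − ∠E − ∠F = 12.00°.
Law of sines: FD = DE·sin E/sin F ≈ 12.546.
Law of sines: EF = DE·sin D/sin F ≈ 2.9023.
Area = ½·DE·FD·sin D ≈ 14.347.
The altitude from D has length 2·area/EF ≈ 9.8867.

h_D ≈ 9.89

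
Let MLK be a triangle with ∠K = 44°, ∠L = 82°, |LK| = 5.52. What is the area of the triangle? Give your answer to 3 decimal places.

The third angle is ∠M = 180° − ∠L − ∠K = 54.00°.
Law of sines: |KM| = |LK|·sin L/sin M ≈ 6.7567.
Law of sines: |ML| = |LK|·sin K/sin M ≈ 4.7397.
Area = ½·|LK|·|KM|·sin K ≈ 12.954.

area ≈ 12.954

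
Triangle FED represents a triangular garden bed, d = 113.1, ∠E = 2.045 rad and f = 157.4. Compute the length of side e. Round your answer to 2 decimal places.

232.00

By the law of cosines, e² = d² + f² − 2·d·f·cos E = 53824, so e ≈ 232.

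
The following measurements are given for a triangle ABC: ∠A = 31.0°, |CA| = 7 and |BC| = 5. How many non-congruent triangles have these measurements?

2

|CA|·sin A = 7·sin(31.0°) ≈ 3.605.
Since |CA| sin A < |BC| < |CA| (3.605 < 5 < 7), two triangles exist.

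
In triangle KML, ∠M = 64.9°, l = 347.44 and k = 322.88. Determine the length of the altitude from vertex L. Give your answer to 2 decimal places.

By the law of cosines, m² = l² + k² − 2·l·k·cos M = 1.2979e+05, so m ≈ 360.27.
Area = ½·l·k·sin M ≈ 50794.
The altitude from L has length 2·area/l ≈ 292.39.

292.39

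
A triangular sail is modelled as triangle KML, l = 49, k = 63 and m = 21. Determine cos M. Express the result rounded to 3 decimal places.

By the law of cosines, cos M = (l² + k² − m²) / (2·l·k) ≈ 0.96032, so ∠M ≈ 0.283 rad.

cos M ≈ 0.960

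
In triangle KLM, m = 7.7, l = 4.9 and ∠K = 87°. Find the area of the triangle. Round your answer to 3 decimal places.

Area = ½·l·m·sin K ≈ 18.839.

area ≈ 18.839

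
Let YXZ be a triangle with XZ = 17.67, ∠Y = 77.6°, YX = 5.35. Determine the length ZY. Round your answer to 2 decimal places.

Law of sines: sin Z = YX·sin Y/XZ ≈ 0.29571.
Since XZ ≥ YX, only the acute value applies: ∠Z ≈ 17.20°.
Then ∠X = 180° − ∠Y − ∠Z ≈ 85.20°.
Law of sines gives ZY = XZ·sin X/sin Y ≈ 18.029.

18.03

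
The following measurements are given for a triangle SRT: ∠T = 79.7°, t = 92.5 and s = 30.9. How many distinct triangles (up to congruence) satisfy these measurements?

s·sin T = 30.9·sin(79.7°) ≈ 30.4.
Since t ≥ s, exactly one triangle exists.

1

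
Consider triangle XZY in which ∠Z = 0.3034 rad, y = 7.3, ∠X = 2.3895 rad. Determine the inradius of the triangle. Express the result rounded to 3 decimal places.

1.052

The third angle is ∠Y = π − ∠X − ∠Z = 0.4487 rad.
Law of sines: x = y·sin X/sin Y ≈ 11.497.
Law of sines: z = y·sin Z/sin Y ≈ 5.0278.
Area = ½·y·x·sin Z ≈ 12.537.
Semiperimeter s = (11.497+5.0278+7.3)/2 = 11.912.
Inradius = area/s = 12.537/11.912 ≈ 1.0525.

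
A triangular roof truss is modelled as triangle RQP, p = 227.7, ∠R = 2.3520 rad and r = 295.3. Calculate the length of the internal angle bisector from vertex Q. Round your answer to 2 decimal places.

t_Q ≈ 255.71

Law of sines: sin P = p·sin R/r ≈ 0.54752.
Since r ≥ p, only the acute value applies: ∠P ≈ 0.5794 rad.
Then ∠Q = π − ∠R − ∠P ≈ 0.2102 rad.
Law of sines gives q = r·sin Q/sin R ≈ 86.774.
The bisector from Q has length 2·p·r·cos(∠Q/2)/(p+r) ≈ 255.71.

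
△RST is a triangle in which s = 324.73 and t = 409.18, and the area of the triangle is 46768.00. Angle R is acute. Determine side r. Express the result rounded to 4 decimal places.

From area = ½·s·t·sin R, we get sin R = 2·area/(s·t) ≈ 0.70395.
Taking the acute solution, ∠R ≈ 44.74°.
Law of cosines then gives r ≈ 290.06.

290.0550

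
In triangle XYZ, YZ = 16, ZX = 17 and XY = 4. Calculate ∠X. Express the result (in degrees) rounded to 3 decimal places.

By the law of cosines, cos X = (ZX² + XY² − YZ²) / (2·ZX·XY) ≈ 0.36029, so ∠X ≈ 68.88°.

∠X ≈ 68.882°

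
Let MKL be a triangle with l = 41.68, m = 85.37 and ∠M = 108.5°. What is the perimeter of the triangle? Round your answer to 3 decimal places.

perimeter ≈ 189.493

Law of sines: sin L = l·sin M/m ≈ 0.46300.
Since m ≥ l, only the acute value applies: ∠L ≈ 27.58°.
Then ∠K = 180° − ∠M − ∠L ≈ 43.92°.
Law of sines gives k = m·sin K/sin M ≈ 62.443.
Semiperimeter s = (85.37+62.443+41.68)/2 = 94.747.
Perimeter = 85.37 + 62.443 + 41.68 = 189.49.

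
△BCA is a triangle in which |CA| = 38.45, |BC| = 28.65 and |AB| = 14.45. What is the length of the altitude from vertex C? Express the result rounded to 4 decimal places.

Semiperimeter s = (38.45 + 14.45 + 28.65)/2 = 40.775.
Heron's formula: area = √(40.775·2.325·26.325·12.125) ≈ 173.95.
The altitude from C has length 2·area/|AB| ≈ 24.077.

h_C ≈ 24.0766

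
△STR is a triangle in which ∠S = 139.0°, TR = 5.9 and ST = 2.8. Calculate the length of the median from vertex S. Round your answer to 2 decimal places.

m_S ≈ 1.15

Law of sines: sin R = ST·sin S/TR ≈ 0.31135.
Since TR ≥ ST, only the acute value applies: ∠R ≈ 18.14°.
Then ∠T = 180° − ∠S − ∠R ≈ 22.86°.
Law of sines gives RS = TR·sin T/sin S ≈ 3.4936.
Median from S: ½√(2·RS² + 2·ST² − TR²) ≈ 1.1489.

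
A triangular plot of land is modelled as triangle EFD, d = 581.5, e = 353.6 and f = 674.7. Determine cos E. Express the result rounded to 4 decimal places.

By the law of cosines, cos E = (f² + d² − e²) / (2·f·d) ≈ 0.85173, so ∠E ≈ 31.60°.

0.8517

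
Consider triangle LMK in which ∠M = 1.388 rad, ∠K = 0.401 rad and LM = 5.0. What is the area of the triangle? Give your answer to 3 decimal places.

30.743

The third angle is ∠L = π − ∠M − ∠K = 1.353 rad.
Law of sines: MK = LM·sin L/sin K ≈ 12.506.
Law of sines: KL = LM·sin M/sin K ≈ 12.596.
Area = ½·LM·MK·sin M ≈ 30.743.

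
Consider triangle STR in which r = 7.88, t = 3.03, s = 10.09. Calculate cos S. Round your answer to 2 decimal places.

By the law of cosines, cos S = (t² + r² − s²) / (2·t·r) ≈ -0.63939, so ∠S ≈ 129.75°.

cos S ≈ -0.64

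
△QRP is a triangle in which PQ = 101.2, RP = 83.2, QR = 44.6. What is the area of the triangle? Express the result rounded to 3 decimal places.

Semiperimeter s = (83.2 + 101.2 + 44.6)/2 = 114.5.
Heron's formula: area = √(114.5·31.3·13.3·69.9) ≈ 1825.3.

1825.321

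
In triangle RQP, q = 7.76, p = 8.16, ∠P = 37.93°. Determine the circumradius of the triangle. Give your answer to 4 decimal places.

6.6374

Law of sines: sin Q = q·sin P/p ≈ 0.58457.
Since p ≥ q, only the acute value applies: ∠Q ≈ 35.77°.
Then ∠R = 180° − ∠P − ∠Q ≈ 106.30°.
Law of sines gives r = p·sin R/sin P ≈ 12.741.
Circumradius = p/(2 sin P) ≈ 6.6374.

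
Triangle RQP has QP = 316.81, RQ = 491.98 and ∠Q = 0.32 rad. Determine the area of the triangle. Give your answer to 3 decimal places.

24514.830

Area = ½·RQ·QP·sin Q ≈ 24515.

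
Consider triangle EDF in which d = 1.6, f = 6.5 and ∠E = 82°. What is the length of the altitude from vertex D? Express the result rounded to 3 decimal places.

h_D ≈ 6.437

By the law of cosines, e² = d² + f² − 2·d·f·cos E = 41.915, so e ≈ 6.4742.
Area = ½·d·f·sin E ≈ 5.1494.
The altitude from D has length 2·area/d ≈ 6.4367.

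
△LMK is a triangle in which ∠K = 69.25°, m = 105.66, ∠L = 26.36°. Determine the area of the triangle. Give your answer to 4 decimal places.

area ≈ 2328.8593

The third angle is ∠M = 180° − ∠K − ∠L = 84.39°.
Law of sines: l = m·sin L/sin M ≈ 47.14.
Law of sines: k = m·sin K/sin M ≈ 99.282.
Area = ½·m·l·sin K ≈ 2328.9.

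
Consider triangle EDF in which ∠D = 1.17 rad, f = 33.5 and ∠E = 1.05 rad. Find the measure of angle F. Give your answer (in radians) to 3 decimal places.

0.922

The third angle is ∠F = π − ∠E − ∠D = 0.922 rad.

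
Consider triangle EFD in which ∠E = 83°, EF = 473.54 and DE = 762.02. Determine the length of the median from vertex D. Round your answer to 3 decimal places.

769.908

By the law of cosines, FD² = DE² + EF² − 2·DE·EF·cos E = 7.1696e+05, so FD ≈ 846.74.
Median from D: ½√(2·FD² + 2·DE² − EF²) ≈ 769.91.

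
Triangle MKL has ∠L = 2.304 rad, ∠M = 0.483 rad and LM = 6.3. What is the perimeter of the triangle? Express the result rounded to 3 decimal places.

The third angle is ∠K = π − ∠L − ∠M = 0.355 rad.
Law of sines: KL = LM·sin M/sin K ≈ 8.4271.
Law of sines: MK = LM·sin L/sin K ≈ 13.482.
Semiperimeter s = (8.4271+6.3+13.482)/2 = 14.105.
Perimeter = 8.4271 + 6.3 + 13.482 = 28.209.

perimeter ≈ 28.209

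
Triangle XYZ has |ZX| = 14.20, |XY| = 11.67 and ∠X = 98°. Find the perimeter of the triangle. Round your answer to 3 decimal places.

perimeter ≈ 45.465

By the law of cosines, |YZ|² = |ZX|² + |XY|² − 2·|ZX|·|XY|·cos X = 383.95, so |YZ| ≈ 19.595.
Semiperimeter s = (19.595+14.2+11.67)/2 = 22.732.
Perimeter = 19.595 + 14.2 + 11.67 = 45.465.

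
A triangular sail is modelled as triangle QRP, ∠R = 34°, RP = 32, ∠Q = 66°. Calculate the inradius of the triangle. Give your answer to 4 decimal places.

7.1707

The third angle is ∠P = 180° − ∠Q − ∠R = 80.00°.
Law of sines: PQ = RP·sin R/sin Q ≈ 19.588.
Law of sines: QR = RP·sin P/sin Q ≈ 34.496.
Area = ½·RP·PQ·sin P ≈ 308.64.
Semiperimeter s = (32+19.588+34.496)/2 = 43.042.
Inradius = area/s = 308.64/43.042 ≈ 7.1707.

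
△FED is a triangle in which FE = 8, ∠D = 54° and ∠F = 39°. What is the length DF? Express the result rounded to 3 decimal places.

The third angle is ∠E = 180° − ∠D − ∠F = 87.00°.
Law of sines: DF = FE·sin E/sin D ≈ 9.875.

9.875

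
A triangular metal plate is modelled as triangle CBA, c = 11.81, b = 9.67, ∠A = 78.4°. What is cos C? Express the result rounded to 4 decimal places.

By the law of cosines, a² = c² + b² − 2·c·b·cos A = 187.06, so a ≈ 13.677.
Law of cosines again: cos C = (b² + a² − c²)/(2·b·a) ≈ 0.53340, so ∠C ≈ 57.76°.

cos C ≈ 0.5334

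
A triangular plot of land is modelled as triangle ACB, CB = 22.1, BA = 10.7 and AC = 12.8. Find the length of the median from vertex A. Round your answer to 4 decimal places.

m_A ≈ 4.1307

Median from A: ½√(2·BA² + 2·AC² − CB²) ≈ 4.1307.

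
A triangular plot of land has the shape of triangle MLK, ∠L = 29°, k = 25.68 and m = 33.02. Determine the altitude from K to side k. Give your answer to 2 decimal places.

h_K ≈ 16.01

By the law of cosines, l² = k² + m² − 2·k·m·cos L = 266.51, so l ≈ 16.325.
Area = ½·k·m·sin L ≈ 205.55.
The altitude from K has length 2·area/k ≈ 16.008.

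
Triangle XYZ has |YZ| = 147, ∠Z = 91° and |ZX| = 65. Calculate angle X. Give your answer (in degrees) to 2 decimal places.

∠X ≈ 65.31°

By the law of cosines, |XY|² = |YZ|² + |ZX|² − 2·|YZ|·|ZX|·cos Z = 26168, so |XY| ≈ 161.76.
Law of cosines again: cos X = (|ZX|² + |XY|² − |YZ|²)/(2·|ZX|·|XY|) ≈ 0.41768, so ∠X ≈ 65.31°.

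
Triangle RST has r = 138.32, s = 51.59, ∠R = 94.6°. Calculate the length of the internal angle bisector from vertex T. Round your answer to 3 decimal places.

t_T ≈ 63.879

Law of sines: sin S = s·sin R/r ≈ 0.37177.
Since r ≥ s, only the acute value applies: ∠S ≈ 21.83°.
Then ∠T = 180° − ∠R − ∠S ≈ 63.57°.
Law of sines gives t = r·sin T/sin R ≈ 124.27.
The bisector from T has length 2·r·s·cos(∠T/2)/(r+s) ≈ 63.879.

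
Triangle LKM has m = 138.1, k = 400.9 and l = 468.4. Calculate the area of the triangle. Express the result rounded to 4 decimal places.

Semiperimeter s = (468.4 + 400.9 + 138.1)/2 = 503.7.
Heron's formula: area = √(503.7·35.3·102.8·365.6) ≈ 25851.

25850.7400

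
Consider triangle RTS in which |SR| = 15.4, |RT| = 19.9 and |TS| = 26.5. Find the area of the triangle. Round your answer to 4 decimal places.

Semiperimeter s = (26.5 + 15.4 + 19.9)/2 = 30.9.
Heron's formula: area = √(30.9·4.4·15.5·11) ≈ 152.25.

152.2537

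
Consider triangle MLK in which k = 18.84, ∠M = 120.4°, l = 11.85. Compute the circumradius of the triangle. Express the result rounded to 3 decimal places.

R ≈ 15.569

By the law of cosines, m² = l² + k² − 2·l·k·cos M = 721.32, so m ≈ 26.857.
Area = ½·l·k·sin M ≈ 96.28.
Circumradius = m/(2 sin M) ≈ 15.569.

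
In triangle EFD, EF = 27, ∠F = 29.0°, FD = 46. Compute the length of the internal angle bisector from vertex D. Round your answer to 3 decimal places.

By the law of cosines, DE² = EF² + FD² − 2·EF·FD·cos F = 672.44, so DE ≈ 25.932.
Law of cosines again: cos D = (FD² + DE² − EF²)/(2·FD·DE) ≈ 0.86324, so ∠D ≈ 30.32°.
The bisector from D has length 2·FD·DE·cos(∠D/2)/(FD+DE) ≈ 32.012.

32.012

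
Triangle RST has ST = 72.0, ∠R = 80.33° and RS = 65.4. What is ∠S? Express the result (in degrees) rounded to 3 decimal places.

36.107

Law of sines: sin T = RS·sin R/ST ≈ 0.89543.
Since ST ≥ RS, only the acute value applies: ∠T ≈ 63.56°.
Then ∠S = 180° − ∠R − ∠T ≈ 36.11°.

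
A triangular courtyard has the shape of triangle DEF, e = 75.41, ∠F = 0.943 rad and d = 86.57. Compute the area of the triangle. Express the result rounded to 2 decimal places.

area ≈ 2641.73

Area = ½·d·e·sin F ≈ 2641.7.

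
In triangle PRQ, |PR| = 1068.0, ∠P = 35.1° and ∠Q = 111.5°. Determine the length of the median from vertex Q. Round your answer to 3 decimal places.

The third angle is ∠R = 180° − ∠Q − ∠P = 33.40°.
Law of sines: |RQ| = |PR|·sin P/sin Q ≈ 660.03.
Law of sines: |QP| = |PR|·sin R/sin Q ≈ 631.88.
Median from Q: ½√(2·|RQ|² + 2·|QP|² − |PR|²) ≈ 363.73.

m_Q ≈ 363.734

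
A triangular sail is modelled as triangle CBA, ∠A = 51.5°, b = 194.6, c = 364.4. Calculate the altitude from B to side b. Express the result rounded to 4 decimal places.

By the law of cosines, a² = c² + b² − 2·c·b·cos A = 82369, so a ≈ 287.
Area = ½·c·b·sin A ≈ 27748.
The altitude from B has length 2·area/b ≈ 285.18.

h_B ≈ 285.1824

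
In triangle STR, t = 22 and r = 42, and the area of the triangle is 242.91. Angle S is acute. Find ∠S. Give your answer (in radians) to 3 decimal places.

0.554

From area = ½·t·r·sin S, we get sin S = 2·area/(t·r) ≈ 0.52578.
Taking the acute solution, ∠S ≈ 0.554 rad.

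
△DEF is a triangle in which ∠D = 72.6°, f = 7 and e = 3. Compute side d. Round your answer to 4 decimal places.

By the law of cosines, d² = e² + f² − 2·e·f·cos D = 45.44, so d ≈ 6.7409.

6.7409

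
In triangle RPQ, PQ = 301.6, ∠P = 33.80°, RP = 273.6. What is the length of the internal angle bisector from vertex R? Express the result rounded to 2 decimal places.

157.64

By the law of cosines, QR² = RP² + PQ² − 2·RP·PQ·cos P = 28678, so QR ≈ 169.34.
Law of cosines again: cos R = (QR² + RP² − PQ²)/(2·QR·RP) ≈ 0.13567, so ∠R ≈ 82.20°.
The bisector from R has length 2·QR·RP·cos(∠R/2)/(QR+RP) ≈ 157.64.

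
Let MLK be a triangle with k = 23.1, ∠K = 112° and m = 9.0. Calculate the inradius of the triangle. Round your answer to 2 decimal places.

Law of sines: sin M = m·sin K/k ≈ 0.36124.
Since k ≥ m, only the acute value applies: ∠M ≈ 21.18°.
Then ∠L = 180° − ∠K − ∠M ≈ 46.82°.
Law of sines gives l = k·sin L/sin K ≈ 18.169.
Area = ½·k·m·sin L ≈ 75.806.
Semiperimeter s = (9+18.169+23.1)/2 = 25.134.
Inradius = area/s = 75.806/25.134 ≈ 3.016.

3.02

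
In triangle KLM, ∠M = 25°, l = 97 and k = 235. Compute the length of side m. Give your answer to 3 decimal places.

By the law of cosines, m² = k² + l² − 2·k·l·cos M = 23315, so m ≈ 152.69.

152.694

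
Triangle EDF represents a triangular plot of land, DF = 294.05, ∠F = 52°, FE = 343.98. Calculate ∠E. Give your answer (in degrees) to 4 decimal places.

By the law of cosines, ED² = DF² + FE² − 2·DF·FE·cos F = 80243, so ED ≈ 283.27.
Law of cosines again: cos E = (FE² + ED² − DF²)/(2·FE·ED) ≈ 0.57523, so ∠E ≈ 54.88°.

∠E ≈ 54.8846°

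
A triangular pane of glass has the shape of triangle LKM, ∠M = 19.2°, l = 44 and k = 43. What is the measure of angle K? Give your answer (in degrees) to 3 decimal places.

76.512

By the law of cosines, m² = l² + k² − 2·l·k·cos M = 211.48, so m ≈ 14.542.
Law of cosines again: cos K = (m² + l² − k²)/(2·m·l) ≈ 0.23324, so ∠K ≈ 76.51°.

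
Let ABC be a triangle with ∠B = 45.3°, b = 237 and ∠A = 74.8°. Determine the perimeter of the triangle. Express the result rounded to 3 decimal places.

perimeter ≈ 847.228

The third angle is ∠C = 180° − ∠A − ∠B = 59.90°.
Law of sines: a = b·sin A/sin B ≈ 321.76.
Law of sines: c = b·sin C/sin B ≈ 288.47.
Semiperimeter s = (321.76+237+288.47)/2 = 423.61.
Perimeter = 321.76 + 237 + 288.47 = 847.23.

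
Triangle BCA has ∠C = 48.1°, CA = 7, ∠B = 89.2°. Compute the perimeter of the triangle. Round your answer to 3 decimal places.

The third angle is ∠A = 180° − ∠B − ∠C = 42.70°.
Law of sines: AB = CA·sin C/sin B ≈ 5.2107.
Law of sines: BC = CA·sin A/sin B ≈ 4.7476.
Semiperimeter s = (7+5.2107+4.7476)/2 = 8.4791.
Perimeter = 7 + 5.2107 + 4.7476 = 16.958.

16.958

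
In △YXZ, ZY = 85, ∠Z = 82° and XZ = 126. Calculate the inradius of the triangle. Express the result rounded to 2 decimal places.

By the law of cosines, YX² = XZ² + ZY² − 2·XZ·ZY·cos Z = 20120, so YX ≈ 141.84.
Area = ½·XZ·ZY·sin Z ≈ 5302.9.
Semiperimeter s = (126+85+141.84)/2 = 176.42.
Inradius = area/s = 5302.9/176.42 ≈ 30.058.

r ≈ 30.06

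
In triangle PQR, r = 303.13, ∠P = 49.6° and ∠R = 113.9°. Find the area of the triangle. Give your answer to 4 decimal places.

The third angle is ∠Q = 180° − ∠R − ∠P = 16.50°.
Law of sines: p = r·sin P/sin R ≈ 252.5.
Law of sines: q = r·sin Q/sin R ≈ 94.168.
Area = ½·r·p·sin Q ≈ 10869.

area ≈ 10869.1243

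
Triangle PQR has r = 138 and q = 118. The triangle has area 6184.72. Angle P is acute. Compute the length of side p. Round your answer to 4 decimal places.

From area = ½·q·r·sin P, we get sin P = 2·area/(q·r) ≈ 0.75961.
Taking the acute solution, ∠P ≈ 49.43°.
Law of cosines then gives p ≈ 108.56.

108.5649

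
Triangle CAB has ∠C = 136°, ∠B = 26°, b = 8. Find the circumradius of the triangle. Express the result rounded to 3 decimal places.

The third angle is ∠A = 180° − ∠B − ∠C = 18.00°.
Law of sines: c = b·sin C/sin B ≈ 12.677.
Law of sines: a = b·sin A/sin B ≈ 5.6394.
Circumradius = b/(2 sin B) ≈ 9.1247.

R ≈ 9.125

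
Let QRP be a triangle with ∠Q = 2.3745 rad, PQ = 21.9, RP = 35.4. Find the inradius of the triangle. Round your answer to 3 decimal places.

r ≈ 3.351

Law of sines: sin R = PQ·sin Q/RP ≈ 0.42937.
Since RP ≥ PQ, only the acute value applies: ∠R ≈ 0.4438 rad.
Then ∠P = π − ∠Q − ∠R ≈ 0.3233 rad.
Law of sines gives QR = RP·sin P/sin Q ≈ 16.204.
Area = ½·RP·PQ·sin P ≈ 123.15.
Semiperimeter s = (35.4+21.9+16.204)/2 = 36.752.
Inradius = area/s = 123.15/36.752 ≈ 3.3508.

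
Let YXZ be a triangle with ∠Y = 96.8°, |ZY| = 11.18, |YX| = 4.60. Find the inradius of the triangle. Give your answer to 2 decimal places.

r ≈ 1.80

By the law of cosines, |XZ|² = |ZY|² + |YX|² − 2·|ZY|·|YX|·cos Y = 158.33, so |XZ| ≈ 12.583.
Area = ½·|ZY|·|YX|·sin Y ≈ 25.533.
Semiperimeter s = (12.583+11.18+4.6)/2 = 14.181.
Inradius = area/s = 25.533/14.181 ≈ 1.8005.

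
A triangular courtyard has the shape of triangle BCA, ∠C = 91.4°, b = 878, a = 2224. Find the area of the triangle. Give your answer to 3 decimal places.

area ≈ 976044.554

Area = ½·a·b·sin C ≈ 9.7604e+05.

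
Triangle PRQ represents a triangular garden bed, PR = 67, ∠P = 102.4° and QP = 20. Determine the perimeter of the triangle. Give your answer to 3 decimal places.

160.922

By the law of cosines, RQ² = QP² + PR² − 2·QP·PR·cos P = 5464.5, so RQ ≈ 73.922.
Semiperimeter s = (73.922+20+67)/2 = 80.461.
Perimeter = 73.922 + 20 + 67 = 160.92.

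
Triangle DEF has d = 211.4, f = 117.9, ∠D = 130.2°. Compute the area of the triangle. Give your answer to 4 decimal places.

area ≈ 5185.2268

Law of sines: sin F = f·sin D/d ≈ 0.42598.
Since d ≥ f, only the acute value applies: ∠F ≈ 25.21°.
Then ∠E = 180° − ∠D − ∠F ≈ 24.59°.
Law of sines gives e = d·sin E/sin D ≈ 115.16.
Area = ½·d·f·sin E ≈ 5185.2.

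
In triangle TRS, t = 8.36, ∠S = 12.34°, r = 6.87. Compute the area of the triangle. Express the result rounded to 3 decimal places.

Area = ½·t·r·sin S ≈ 6.1371.

6.137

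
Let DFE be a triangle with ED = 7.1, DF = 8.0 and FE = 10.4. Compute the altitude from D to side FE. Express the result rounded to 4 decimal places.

Semiperimeter s = (10.4 + 7.1 + 8)/2 = 12.75.
Heron's formula: area = √(12.75·2.35·5.65·4.75) ≈ 28.357.
The altitude from D has length 2·area/FE ≈ 5.4533.

h_D ≈ 5.4533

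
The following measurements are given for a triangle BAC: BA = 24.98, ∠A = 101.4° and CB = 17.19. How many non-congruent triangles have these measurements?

0

BA·sin A = 24.98·sin(101.4°) ≈ 24.49.
Since ∠A is not acute, a triangle exists only if CB > BA; here CB ≤ BA, so there is no triangle.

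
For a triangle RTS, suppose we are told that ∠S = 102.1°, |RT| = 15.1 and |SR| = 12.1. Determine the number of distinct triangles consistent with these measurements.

1

|SR|·sin S = 12.1·sin(102.1°) ≈ 11.83.
Since ∠S is not acute, a triangle exists only if |RT| > |SR|; here |RT| > |SR|, so there is exactly one triangle.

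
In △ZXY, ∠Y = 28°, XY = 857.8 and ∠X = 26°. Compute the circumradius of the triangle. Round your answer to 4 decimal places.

The third angle is ∠Z = 180° − ∠X − ∠Y = 126.00°.
Law of sines: YZ = XY·sin X/sin Z ≈ 464.8.
Law of sines: ZX = XY·sin Y/sin Z ≈ 497.78.
Circumradius = XY/(2 sin Z) ≈ 530.15.

R ≈ 530.1496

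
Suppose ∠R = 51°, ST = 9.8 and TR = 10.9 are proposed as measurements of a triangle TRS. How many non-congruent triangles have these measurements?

2

TR·sin R = 10.9·sin(51°) ≈ 8.471.
Since TR sin R < ST < TR (8.471 < 9.8 < 10.9), two triangles exist.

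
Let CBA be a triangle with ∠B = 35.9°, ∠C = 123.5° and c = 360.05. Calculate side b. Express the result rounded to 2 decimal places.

The third angle is ∠A = 180° − ∠C − ∠B = 20.60°.
Law of sines: b = c·sin B/sin C ≈ 253.18.

253.18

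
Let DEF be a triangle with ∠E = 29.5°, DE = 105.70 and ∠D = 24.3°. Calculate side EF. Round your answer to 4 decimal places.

53.9024

The third angle is ∠F = 180° − ∠D − ∠E = 126.20°.
Law of sines: EF = DE·sin D/sin F ≈ 53.902.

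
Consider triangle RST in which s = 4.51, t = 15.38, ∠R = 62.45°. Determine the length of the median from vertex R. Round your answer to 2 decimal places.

By the law of cosines, r² = s² + t² − 2·s·t·cos R = 192.72, so r ≈ 13.882.
Median from R: ½√(2·s² + 2·t² − r²) ≈ 8.9589.

m_R ≈ 8.96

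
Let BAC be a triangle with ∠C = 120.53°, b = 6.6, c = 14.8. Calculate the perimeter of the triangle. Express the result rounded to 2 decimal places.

perimeter ≈ 31.71

Law of sines: sin B = b·sin C/c ≈ 0.38412.
Since c ≥ b, only the acute value applies: ∠B ≈ 22.59°.
Then ∠A = 180° − ∠C − ∠B ≈ 36.88°.
Law of sines gives a = c·sin A/sin C ≈ 10.312.
Semiperimeter s = (6.6+10.312+14.8)/2 = 15.856.
Perimeter = 6.6 + 10.312 + 14.8 = 31.712.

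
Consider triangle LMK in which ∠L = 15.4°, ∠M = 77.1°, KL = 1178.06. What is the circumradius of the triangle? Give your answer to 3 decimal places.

R ≈ 604.281

The third angle is ∠K = 180° − ∠L − ∠M = 87.50°.
Law of sines: MK = KL·sin L/sin M ≈ 320.94.
Law of sines: LM = KL·sin K/sin M ≈ 1207.4.
Circumradius = KL/(2 sin M) ≈ 604.28.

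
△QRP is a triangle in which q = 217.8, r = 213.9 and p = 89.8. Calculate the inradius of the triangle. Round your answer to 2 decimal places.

Semiperimeter s = (217.8 + 213.9 + 89.8)/2 = 260.75.
Heron's formula: area = √(260.75·42.95·46.85·170.95) ≈ 9470.7.
Inradius = area/s = 9470.7/260.75 ≈ 36.321.

36.32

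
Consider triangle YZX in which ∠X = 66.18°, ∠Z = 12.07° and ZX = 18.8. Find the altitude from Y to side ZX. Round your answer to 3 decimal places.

3.673

The third angle is ∠Y = 180° − ∠Z − ∠X = 101.75°.
Law of sines: XY = ZX·sin Z/sin Y ≈ 4.0153.
Law of sines: YZ = ZX·sin X/sin Y ≈ 17.567.
Area = ½·ZX·XY·sin X ≈ 34.529.
The altitude from Y has length 2·area/ZX ≈ 3.6733.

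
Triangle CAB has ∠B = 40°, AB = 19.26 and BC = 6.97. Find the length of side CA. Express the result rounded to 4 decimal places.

By the law of cosines, CA² = AB² + BC² − 2·AB·BC·cos B = 213.86, so CA ≈ 14.624.

14.6239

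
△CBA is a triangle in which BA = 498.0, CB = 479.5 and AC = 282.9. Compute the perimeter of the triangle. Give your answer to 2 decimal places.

Perimeter = 498 + 282.9 + 479.5 = 1260.4.

perimeter ≈ 1260.40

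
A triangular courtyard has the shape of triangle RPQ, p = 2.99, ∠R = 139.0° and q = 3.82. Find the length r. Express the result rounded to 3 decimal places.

6.385

By the law of cosines, r² = p² + q² − 2·p·q·cos R = 40.773, so r ≈ 6.3854.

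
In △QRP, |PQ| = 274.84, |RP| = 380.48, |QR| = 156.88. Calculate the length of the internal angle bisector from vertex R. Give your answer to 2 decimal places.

By the law of cosines, cos R = (|QR|² + |RP|² − |PQ|²) / (2·|QR|·|RP|) ≈ 0.78606, so ∠R ≈ 38.18°.
The bisector from R has length 2·|QR|·|RP|·cos(∠R/2)/(|QR|+|RP|) ≈ 209.94.

t_R ≈ 209.94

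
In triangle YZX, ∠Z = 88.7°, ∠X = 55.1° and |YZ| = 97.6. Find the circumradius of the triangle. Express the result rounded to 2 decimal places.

59.50

The third angle is ∠Y = 180° − ∠Z − ∠X = 36.20°.
Law of sines: |ZX| = |YZ|·sin Y/sin X ≈ 70.283.
Law of sines: |XY| = |YZ|·sin Z/sin X ≈ 118.97.
Circumradius = |YZ|/(2 sin X) ≈ 59.501.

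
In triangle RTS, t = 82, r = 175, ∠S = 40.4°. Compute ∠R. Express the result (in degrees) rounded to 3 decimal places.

114.324

By the law of cosines, s² = r² + t² − 2·r·t·cos S = 15493, so s ≈ 124.47.
Law of cosines again: cos R = (t² + s² − r²)/(2·t·s) ≈ -0.41190, so ∠R ≈ 114.32°.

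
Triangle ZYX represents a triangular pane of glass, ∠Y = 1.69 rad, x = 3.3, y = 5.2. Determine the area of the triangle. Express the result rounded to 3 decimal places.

area ≈ 5.972

Law of sines: sin X = x·sin Y/y ≈ 0.63011.
Since y ≥ x, only the acute value applies: ∠X ≈ 0.682 rad.
Then ∠Z = π − ∠Y − ∠X ≈ 0.770 rad.
Law of sines gives z = y·sin Z/sin Y ≈ 3.6454.
Area = ½·y·x·sin Z ≈ 5.9722.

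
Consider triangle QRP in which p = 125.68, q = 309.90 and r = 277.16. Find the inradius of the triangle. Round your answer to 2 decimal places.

48.81

Semiperimeter s = (309.9 + 277.16 + 125.68)/2 = 356.37.
Heron's formula: area = √(356.37·46.47·79.21·230.69) ≈ 17396.
Inradius = area/s = 17396/356.37 ≈ 48.814.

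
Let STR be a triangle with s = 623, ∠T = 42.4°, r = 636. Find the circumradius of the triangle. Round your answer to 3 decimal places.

By the law of cosines, t² = r² + s² − 2·r·s·cos T = 2.0743e+05, so t ≈ 455.45.
Area = ½·r·s·sin T ≈ 1.3359e+05.
Circumradius = t/(2 sin T) ≈ 337.72.

337.717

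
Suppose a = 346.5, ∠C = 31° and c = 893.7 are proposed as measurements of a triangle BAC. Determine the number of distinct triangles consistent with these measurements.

1

a·sin C = 346.5·sin(31°) ≈ 178.5.
Since c ≥ a, exactly one triangle exists.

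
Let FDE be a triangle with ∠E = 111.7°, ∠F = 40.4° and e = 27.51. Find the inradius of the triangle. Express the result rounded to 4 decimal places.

The third angle is ∠D = 180° − ∠E − ∠F = 27.90°.
Law of sines: f = e·sin F/sin E ≈ 19.19.
Law of sines: d = e·sin D/sin E ≈ 13.855.
Area = ½·e·f·sin D ≈ 123.51.
Semiperimeter s = (19.19+13.855+27.51)/2 = 30.277.
Inradius = area/s = 123.51/30.277 ≈ 4.0794.

r ≈ 4.0794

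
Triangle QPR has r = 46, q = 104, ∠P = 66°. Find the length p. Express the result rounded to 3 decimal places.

95.081

By the law of cosines, p² = r² + q² − 2·r·q·cos P = 9040.3, so p ≈ 95.081.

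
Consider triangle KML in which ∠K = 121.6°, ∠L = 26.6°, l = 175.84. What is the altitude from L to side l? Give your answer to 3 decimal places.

The third angle is ∠M = 180° − ∠L − ∠K = 31.80°.
Law of sines: k = l·sin K/sin L ≈ 334.48.
Law of sines: m = l·sin M/sin L ≈ 206.94.
Area = ½·l·k·sin M ≈ 15497.
The altitude from L has length 2·area/l ≈ 176.26.

h_L ≈ 176.258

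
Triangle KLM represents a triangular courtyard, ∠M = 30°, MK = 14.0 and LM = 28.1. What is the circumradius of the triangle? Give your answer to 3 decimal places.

R ≈ 17.442

By the law of cosines, KL² = LM² + MK² − 2·LM·MK·cos M = 304.22, so KL ≈ 17.442.
Area = ½·LM·MK·sin M ≈ 98.35.
Circumradius = KL/(2 sin M) ≈ 17.442.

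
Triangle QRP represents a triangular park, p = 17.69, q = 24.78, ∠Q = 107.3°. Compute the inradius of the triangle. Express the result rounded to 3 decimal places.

3.928

Law of sines: sin P = p·sin Q/q ≈ 0.68159.
Since q ≥ p, only the acute value applies: ∠P ≈ 42.97°.
Then ∠R = 180° − ∠Q − ∠P ≈ 29.73°.
Law of sines gives r = q·sin R/sin Q ≈ 12.872.
Area = ½·q·p·sin R ≈ 108.7.
Semiperimeter s = (24.78+12.872+17.69)/2 = 27.671.
Inradius = area/s = 108.7/27.671 ≈ 3.9284.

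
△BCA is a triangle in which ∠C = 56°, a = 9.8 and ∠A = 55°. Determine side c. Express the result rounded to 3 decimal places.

The third angle is ∠B = 180° − ∠C − ∠A = 69.00°.
Law of sines: c = a·sin C/sin A ≈ 9.9183.

9.918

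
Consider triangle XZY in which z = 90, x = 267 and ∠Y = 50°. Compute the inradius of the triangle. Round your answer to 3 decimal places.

By the law of cosines, y² = x² + z² − 2·x·z·cos Y = 48497, so y ≈ 220.22.
Area = ½·x·z·sin Y ≈ 9204.
Semiperimeter s = (267+90+220.22)/2 = 288.61.
Inradius = area/s = 9204/288.61 ≈ 31.891.

31.891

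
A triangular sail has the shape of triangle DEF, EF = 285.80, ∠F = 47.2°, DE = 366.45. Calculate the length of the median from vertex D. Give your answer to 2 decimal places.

Law of sines: sin D = EF·sin F/DE ≈ 0.57225.
Since DE ≥ EF, only the acute value applies: ∠D ≈ 34.91°.
Then ∠E = 180° − ∠F − ∠D ≈ 97.89°.
Law of sines gives FD = DE·sin E/sin F ≈ 494.7.
Median from D: ½√(2·FD² + 2·DE² − EF²) ≈ 411.2.

m_D ≈ 411.20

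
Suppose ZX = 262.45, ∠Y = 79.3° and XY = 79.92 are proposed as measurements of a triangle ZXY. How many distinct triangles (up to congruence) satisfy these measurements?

XY·sin Y = 79.92·sin(79.3°) ≈ 78.53.
Since ZX ≥ XY, exactly one triangle exists.

1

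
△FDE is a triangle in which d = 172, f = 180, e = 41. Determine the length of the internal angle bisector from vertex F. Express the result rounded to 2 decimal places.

44.90

By the law of cosines, cos F = (d² + e² − f²) / (2·d·e) ≈ -0.08047, so ∠F ≈ 94.62°.
The bisector from F has length 2·d·e·cos(∠F/2)/(d+e) ≈ 44.898.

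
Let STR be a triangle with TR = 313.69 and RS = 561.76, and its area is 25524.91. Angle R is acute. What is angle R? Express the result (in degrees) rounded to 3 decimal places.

∠R ≈ 16.840°

From area = ½·TR·RS·sin R, we get sin R = 2·area/(TR·RS) ≈ 0.28970.
Taking the acute solution, ∠R ≈ 16.84°.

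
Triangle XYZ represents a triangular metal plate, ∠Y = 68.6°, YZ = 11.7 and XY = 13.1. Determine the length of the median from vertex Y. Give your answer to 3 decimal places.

By the law of cosines, ZX² = XY² + YZ² − 2·XY·YZ·cos Y = 196.65, so ZX ≈ 14.023.
Median from Y: ½√(2·XY² + 2·YZ² − ZX²) ≈ 10.251.

m_Y ≈ 10.251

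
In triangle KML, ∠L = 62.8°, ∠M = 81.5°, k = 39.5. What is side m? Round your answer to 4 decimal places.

66.9466

The third angle is ∠K = 180° − ∠M − ∠L = 35.70°.
Law of sines: m = k·sin M/sin K ≈ 66.947.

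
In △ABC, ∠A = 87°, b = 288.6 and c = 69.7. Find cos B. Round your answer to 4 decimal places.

0.1861

By the law of cosines, a² = b² + c² − 2·b·c·cos A = 86043, so a ≈ 293.33.
Law of cosines again: cos B = (c² + a² − b²)/(2·c·a) ≈ 0.18612, so ∠B ≈ 79.27°.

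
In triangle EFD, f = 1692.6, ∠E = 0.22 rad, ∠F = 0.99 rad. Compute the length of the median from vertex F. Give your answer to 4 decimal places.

1084.1723

The third angle is ∠D = π − ∠E − ∠F = 1.932 rad.
Law of sines: e = f·sin E/sin F ≈ 441.82.
Law of sines: d = f·sin D/sin F ≈ 1894.2.
Median from F: ½√(2·d² + 2·e² − f²) ≈ 1084.2.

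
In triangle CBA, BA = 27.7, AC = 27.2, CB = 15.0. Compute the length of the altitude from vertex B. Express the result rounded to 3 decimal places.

14.554

Semiperimeter s = (27.7 + 27.2 + 15)/2 = 34.95.
Heron's formula: area = √(34.95·7.25·7.75·19.95) ≈ 197.93.
The altitude from B has length 2·area/AC ≈ 14.554.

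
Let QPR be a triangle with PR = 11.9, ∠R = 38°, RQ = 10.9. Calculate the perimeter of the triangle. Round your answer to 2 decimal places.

30.28

By the law of cosines, QP² = PR² + RQ² − 2·PR·RQ·cos R = 55.994, so QP ≈ 7.4829.
Semiperimeter s = (11.9+10.9+7.4829)/2 = 15.141.
Perimeter = 11.9 + 10.9 + 7.4829 = 30.283.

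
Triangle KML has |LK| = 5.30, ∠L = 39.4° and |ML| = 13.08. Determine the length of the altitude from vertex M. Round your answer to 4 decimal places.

By the law of cosines, |KM|² = |ML|² + |LK|² − 2·|ML|·|LK|·cos L = 92.038, so |KM| ≈ 9.5937.
Area = ½·|ML|·|LK|·sin L ≈ 22.001.
The altitude from M has length 2·area/|LK| ≈ 8.3023.

8.3023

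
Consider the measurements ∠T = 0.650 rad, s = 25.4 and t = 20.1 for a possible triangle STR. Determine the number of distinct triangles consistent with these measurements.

2

s·sin T = 25.4·sin(0.650 rad) ≈ 15.37.
Since s sin T < t < s (15.37 < 20.1 < 25.4), two triangles exist.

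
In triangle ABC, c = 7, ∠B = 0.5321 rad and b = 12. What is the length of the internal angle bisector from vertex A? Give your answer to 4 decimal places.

t_A ≈ 3.5754

Law of sines: sin C = c·sin B/b ≈ 0.29595.
Since b ≥ c, only the acute value applies: ∠C ≈ 0.3005 rad.
Then ∠A = π − ∠B − ∠C ≈ 2.3090 rad.
Law of sines gives a = b·sin A/sin B ≈ 17.495.
The bisector from A has length 2·b·c·cos(∠A/2)/(b+c) ≈ 3.5754.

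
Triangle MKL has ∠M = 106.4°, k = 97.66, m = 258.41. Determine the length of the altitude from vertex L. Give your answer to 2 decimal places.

h_L ≈ 93.69

Law of sines: sin K = k·sin M/m ≈ 0.36255.
Since m ≥ k, only the acute value applies: ∠K ≈ 21.26°.
Then ∠L = 180° − ∠M − ∠K ≈ 52.34°.
Law of sines gives l = m·sin L/sin M ≈ 213.26.
Area = ½·m·k·sin L ≈ 9989.6.
The altitude from L has length 2·area/l ≈ 93.687.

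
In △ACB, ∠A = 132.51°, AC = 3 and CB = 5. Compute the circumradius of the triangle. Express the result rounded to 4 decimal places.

R ≈ 3.3914

Law of sines: sin B = AC·sin A/CB ≈ 0.44230.
Since CB ≥ AC, only the acute value applies: ∠B ≈ 26.25°.
Then ∠C = 180° − ∠A − ∠B ≈ 21.24°.
Law of sines gives BA = CB·sin C/sin A ≈ 2.4572.
Circumradius = CB/(2 sin A) ≈ 3.3914.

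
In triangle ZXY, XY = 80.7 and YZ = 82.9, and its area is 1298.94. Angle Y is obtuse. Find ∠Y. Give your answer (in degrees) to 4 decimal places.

From area = ½·XY·YZ·sin Y, we get sin Y = 2·area/(XY·YZ) ≈ 0.38832.
Taking the obtuse solution, ∠Y ≈ 157.15°.

∠Y ≈ 157.1499°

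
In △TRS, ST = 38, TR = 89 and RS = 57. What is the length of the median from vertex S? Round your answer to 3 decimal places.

Median from S: ½√(2·RS² + 2·ST² − TR²) ≈ 19.138.

19.138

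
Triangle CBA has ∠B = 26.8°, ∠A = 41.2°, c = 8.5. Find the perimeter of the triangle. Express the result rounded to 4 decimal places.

perimeter ≈ 18.6720

The third angle is ∠C = 180° − ∠B − ∠A = 112.00°.
Law of sines: b = c·sin B/sin C ≈ 4.1334.
Law of sines: a = c·sin A/sin C ≈ 6.0386.
Semiperimeter s = (8.5+4.1334+6.0386)/2 = 9.336.
Perimeter = 8.5 + 4.1334 + 6.0386 = 18.672.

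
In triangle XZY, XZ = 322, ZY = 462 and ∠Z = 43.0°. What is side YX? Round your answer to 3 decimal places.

315.483

By the law of cosines, YX² = XZ² + ZY² − 2·XZ·ZY·cos Z = 99530, so YX ≈ 315.48.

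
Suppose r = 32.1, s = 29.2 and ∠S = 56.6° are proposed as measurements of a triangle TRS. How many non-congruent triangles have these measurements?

r·sin S = 32.1·sin(56.6°) ≈ 26.8.
Since r sin S < s < r (26.8 < 29.2 < 32.1), two triangles exist.

2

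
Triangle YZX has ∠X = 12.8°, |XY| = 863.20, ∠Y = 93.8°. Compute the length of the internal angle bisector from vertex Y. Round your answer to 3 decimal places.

The third angle is ∠Z = 180° − ∠X − ∠Y = 73.40°.
Law of sines: |ZX| = |XY|·sin Y/sin Z ≈ 898.76.
Law of sines: |YZ| = |XY|·sin X/sin Z ≈ 199.56.
The bisector from Y has length 2·|XY|·|YZ|·cos(∠Y/2)/(|XY|+|YZ|) ≈ 221.5.

221.498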